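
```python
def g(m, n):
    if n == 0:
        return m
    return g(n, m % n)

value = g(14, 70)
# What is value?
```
Call trace:
g(m=14, n=70)
  g(m=70, n=14)
    g(m=14, n=0)
    -> return 14
  -> return 14
-> return 14

Final answer: 14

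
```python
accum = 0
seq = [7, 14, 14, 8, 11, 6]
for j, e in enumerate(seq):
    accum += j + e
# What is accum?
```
Trace:
  accum=0
  accum=7, j=0, e=7
  accum=22, j=1, e=14
  accum=38, j=2, e=14
  accum=49, j=3, e=8
  accum=64, j=4, e=11
  accum=75, j=5, e=6

Final answer: 75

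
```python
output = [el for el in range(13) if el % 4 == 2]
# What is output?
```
Trace:
  el=0
  el=1
  el=2
  el=3
  el=4
  el=5
  el=6
  el=7
  el=8
  el=9
  el=10
  el=11
  el=12
  output=[2, 6, 10]

Final answer: [2, 6, 10]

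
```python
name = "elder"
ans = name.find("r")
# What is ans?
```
Trace:
  name='elder'
  name='elder', ans=4

Final answer: 4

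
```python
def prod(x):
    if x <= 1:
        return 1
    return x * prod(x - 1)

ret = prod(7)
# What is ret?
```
Call trace:
prod(x=7)
  prod(x=6)
    prod(x=5)
      prod(x=4)
        prod(x=3)
          prod(x=2)
            prod(x=1)
            -> return 1
          -> return 2
        -> return 6
      -> return 24
    -> return 120
  -> return 720
-> return 5040

Final answer: 5040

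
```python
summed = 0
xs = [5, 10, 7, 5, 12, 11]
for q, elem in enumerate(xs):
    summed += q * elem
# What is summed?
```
Trace:
  summed=0
  summed=0, q=0, elem=5
  summed=10, q=1, elem=10
  summed=24, q=2, elem=7
  summed=39, q=3, elem=5
  summed=87, q=4, elem=12
  summed=142, q=5, elem=11

Final answer: 142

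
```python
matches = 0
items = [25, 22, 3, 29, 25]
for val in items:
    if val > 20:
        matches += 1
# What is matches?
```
Trace:
  matches=0
  matches=1, val=25
  matches=2, val=22
  matches=2, val=3
  matches=3, val=29
  matches=4, val=25

Final answer: 4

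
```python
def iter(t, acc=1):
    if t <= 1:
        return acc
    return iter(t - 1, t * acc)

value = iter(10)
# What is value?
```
Call trace:
iter(t=10, acc=1)
  iter(t=9, acc=10)
    iter(t=8, acc=90)
      iter(t=7, acc=720)
        iter(t=6, acc=5040)
          iter(t=5, acc=30240)
            iter(t=4, acc=151200)
              iter(t=3, acc=604800)
                iter(t=2, acc=1814400)
                  iter(t=1, acc=3628800)
                  -> return 3628800
                -> return 3628800
              -> return 3628800
            -> return 3628800
          -> return 3628800
        -> return 3628800
      -> return 3628800
    -> return 3628800
  -> return 3628800
-> return 3628800

Final answer: 3628800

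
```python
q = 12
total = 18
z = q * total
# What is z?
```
Trace:
  q=12
  q=12, total=18
  q=12, total=18, z=216

Final answer: 216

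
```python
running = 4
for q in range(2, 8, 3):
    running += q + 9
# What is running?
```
Trace:
  running=4
  running=15, q=2
  running=29, q=5

Final answer: 29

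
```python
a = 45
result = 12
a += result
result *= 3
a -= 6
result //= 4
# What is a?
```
Trace:
  a=45
  a=45, result=12
  a=57, result=12
  a=57, result=36
  a=51, result=36
  a=51, result=9

Final answer: 51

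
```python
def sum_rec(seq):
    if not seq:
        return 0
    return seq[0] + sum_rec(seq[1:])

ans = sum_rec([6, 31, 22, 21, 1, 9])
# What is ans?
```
Call trace:
sum_rec(seq=[6, 31, 22, 21, 1, 9])
  sum_rec(seq=[31, 22, 21, 1, 9])
    sum_rec(seq=[22, 21, 1, 9])
      sum_rec(seq=[21, 1, 9])
        sum_rec(seq=[1, 9])
          sum_rec(seq=[9])
            sum_rec(seq=[])
            -> return 0
          -> return 9
        -> return 10
      -> return 31
    -> return 53
  -> return 84
-> return 90

Final answer: 90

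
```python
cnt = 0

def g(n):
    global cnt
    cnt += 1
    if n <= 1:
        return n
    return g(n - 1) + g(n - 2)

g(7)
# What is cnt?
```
Call trace (a repeated sub-call is expanded the first time; later identical calls just restate its return value):
g(n=7)
  g(n=6)
    g(n=5)
      g(n=4)
        g(n=3)
          g(n=2)
            g(n=1)
            -> return 1
            g(n=0)
            -> return 0
          -> return 1
          g(n=1)
          -> return 1
        -> return 2
        g(n=2) -> return 1  (same call as traced above)
      -> return 3
      g(n=3) -> return 2  (same call as traced above)
    -> return 5
    g(n=4) -> return 3  (same call as traced above)
  -> return 8
  g(n=5) -> return 5  (same call as traced above)
-> return 13

cnt is incremented once per call, so count the calls in each subtree. Let C(n) = number of calls made by g(n).
C(0) = C(1) = 1 (base case, no recursion); C(n) = 1 + C(n - 1) + C(n - 2) otherwise.
C(2) = 1 + C(1) + C(0) = 1 + 1 + 1 = 3
C(3) = 1 + C(2) + C(1) = 1 + 3 + 1 = 5
C(4) = 1 + C(3) + C(2) = 1 + 5 + 3 = 9
C(5) = 1 + C(4) + C(3) = 1 + 9 + 5 = 15
C(6) = 1 + C(5) + C(4) = 1 + 15 + 9 = 25
C(7) = 1 + C(6) + C(5) = 1 + 25 + 15 = 41
cnt = C(7) = 41

Final answer: 41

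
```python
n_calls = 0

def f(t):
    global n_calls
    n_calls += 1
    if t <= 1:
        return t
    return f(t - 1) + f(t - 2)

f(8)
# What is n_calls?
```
Call trace (a repeated sub-call is expanded the first time; later identical calls just restate its return value):
f(t=8)
  f(t=7)
    f(t=6)
      f(t=5)
        f(t=4)
          f(t=3)
            f(t=2)
              f(t=1)
              -> return 1
              f(t=0)
              -> return 0
            -> return 1
            f(t=1)
            -> return 1
          -> return 2
          f(t=2) -> return 1  (same call as traced above)
        -> return 3
        f(t=3) -> return 2  (same call as traced above)
      -> return 5
      f(t=4) -> return 3  (same call as traced above)
    -> return 8
    f(t=5) -> return 5  (same call as traced above)
  -> return 13
  f(t=6) -> return 8  (same call as traced above)
-> return 21

n_calls is incremented once per call, so count the calls in each subtree. Let C(t) = number of calls made by f(t).
C(0) = C(1) = 1 (base case, no recursion); C(t) = 1 + C(t - 1) + C(t - 2) otherwise.
C(2) = 1 + C(1) + C(0) = 1 + 1 + 1 = 3
C(3) = 1 + C(2) + C(1) = 1 + 3 + 1 = 5
C(4) = 1 + C(3) + C(2) = 1 + 5 + 3 = 9
C(5) = 1 + C(4) + C(3) = 1 + 9 + 5 = 15
C(6) = 1 + C(5) + C(4) = 1 + 15 + 9 = 25
C(7) = 1 + C(6) + C(5) = 1 + 25 + 15 = 41
C(8) = 1 + C(7) + C(6) = 1 + 41 + 25 = 67
n_calls = C(8) = 67

Final answer: 67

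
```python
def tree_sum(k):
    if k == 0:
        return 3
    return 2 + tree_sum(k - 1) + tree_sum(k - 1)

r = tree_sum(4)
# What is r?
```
Call trace (a repeated sub-call is expanded the first time; later identical calls just restate its return value):
tree_sum(k=4)
  tree_sum(k=3)
    tree_sum(k=2)
      tree_sum(k=1)
        tree_sum(k=0)
        -> return 3
        tree_sum(k=0)
        -> return 3
      -> return 8
      tree_sum(k=1) -> return 8  (same call as traced above)
    -> return 18
    tree_sum(k=2) -> return 18  (same call as traced above)
  -> return 38
  tree_sum(k=3) -> return 38  (same call as traced above)
-> return 78

Final answer: 78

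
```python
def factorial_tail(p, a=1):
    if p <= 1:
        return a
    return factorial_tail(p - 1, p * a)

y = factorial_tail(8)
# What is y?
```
Call trace:
factorial_tail(p=8, a=1)
  factorial_tail(p=7, a=8)
    factorial_tail(p=6, a=56)
      factorial_tail(p=5, a=336)
        factorial_tail(p=4, a=1680)
          factorial_tail(p=3, a=6720)
            factorial_tail(p=2, a=20160)
              factorial_tail(p=1, a=40320)
              -> return 40320
            -> return 40320
          -> return 40320
        -> return 40320
      -> return 40320
    -> return 40320
  -> return 40320
-> return 40320

Final answer: 40320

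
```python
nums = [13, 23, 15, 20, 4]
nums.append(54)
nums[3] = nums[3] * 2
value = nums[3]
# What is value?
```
Trace:
  nums=[13, 23, 15, 20, 4]
  nums=[13, 23, 15, 20, 4, 54]
  nums=[13, 23, 15, 40, 4, 54]
  nums=[13, 23, 15, 40, 4, 54], value=40

Final answer: 40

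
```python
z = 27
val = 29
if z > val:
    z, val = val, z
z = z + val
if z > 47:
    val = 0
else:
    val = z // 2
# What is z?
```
Trace:
  z=27
  z=27, val=29
  z=27, val=29
  z=56, val=29
  z=56, val=0

Final answer: 56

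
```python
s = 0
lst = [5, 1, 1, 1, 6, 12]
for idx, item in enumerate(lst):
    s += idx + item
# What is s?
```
Trace:
  s=0
  s=5, idx=0, item=5
  s=7, idx=1, item=1
  s=10, idx=2, item=1
  s=14, idx=3, item=1
  s=24, idx=4, item=6
  s=41, idx=5, item=12

Final answer: 41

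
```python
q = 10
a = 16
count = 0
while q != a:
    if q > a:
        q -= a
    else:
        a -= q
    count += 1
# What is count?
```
Trace:
  q=10
  q=10, a=16
  q=10, a=16, count=0
  q=10, a=6, count=1
  q=4, a=6, count=2
  q=4, a=2, count=3
  q=2, a=2, count=4

Final answer: 4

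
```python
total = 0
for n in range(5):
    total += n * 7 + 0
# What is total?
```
Trace:
  total=0
  total=0, n=0
  total=7, n=1
  total=21, n=2
  total=42, n=3
  total=70, n=4

Final answer: 70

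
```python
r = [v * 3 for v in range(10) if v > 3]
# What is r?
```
Trace:
  v=0
  v=1
  v=2
  v=3
  v=4
  v=5
  v=6
  v=7
  v=8
  v=9
  r=[12, 15, 18, 21, 24, 27]

Final answer: [12, 15, 18, 21, 24, 27]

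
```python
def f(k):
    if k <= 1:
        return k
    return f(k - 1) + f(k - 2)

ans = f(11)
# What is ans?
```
Call trace (a repeated sub-call is expanded the first time; later identical calls just restate its return value):
f(k=11)
  f(k=10)
    f(k=9)
      f(k=8)
        f(k=7)
          f(k=6)
            f(k=5)
              f(k=4)
                f(k=3)
                  f(k=2)
                    f(k=1)
                    -> return 1
                    f(k=0)
                    -> return 0
                  -> return 1
                  f(k=1)
                  -> return 1
                -> return 2
                f(k=2) -> return 1  (same call as traced above)
              -> return 3
              f(k=3) -> return 2  (same call as traced above)
            -> return 5
            f(k=4) -> return 3  (same call as traced above)
          -> return 8
          f(k=5) -> return 5  (same call as traced above)
        -> return 13
        f(k=6) -> return 8  (same call as traced above)
      -> return 21
      f(k=7) -> return 13  (same call as traced above)
    -> return 34
    f(k=8) -> return 21  (same call as traced above)
  -> return 55
  f(k=9) -> return 34  (same call as traced above)
-> return 89

Final answer: 89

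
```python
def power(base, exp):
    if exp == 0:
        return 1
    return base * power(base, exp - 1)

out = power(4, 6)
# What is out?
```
Call trace:
power(base=4, exp=6)
  power(base=4, exp=5)
    power(base=4, exp=4)
      power(base=4, exp=3)
        power(base=4, exp=2)
          power(base=4, exp=1)
            power(base=4, exp=0)
            -> return 1
          -> return 4
        -> return 16
      -> return 64
    -> return 256
  -> return 1024
-> return 4096

Final answer: 4096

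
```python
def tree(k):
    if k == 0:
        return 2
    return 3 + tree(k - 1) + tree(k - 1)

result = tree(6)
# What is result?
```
Call trace (a repeated sub-call is expanded the first time; later identical calls just restate its return value):
tree(k=6)
  tree(k=5)
    tree(k=4)
      tree(k=3)
        tree(k=2)
          tree(k=1)
            tree(k=0)
            -> return 2
            tree(k=0)
            -> return 2
          -> return 7
          tree(k=1) -> return 7  (same call as traced above)
        -> return 17
        tree(k=2) -> return 17  (same call as traced above)
      -> return 37
      tree(k=3) -> return 37  (same call as traced above)
    -> return 77
    tree(k=4) -> return 77  (same call as traced above)
  -> return 157
  tree(k=5) -> return 157  (same call as traced above)
-> return 317

Final answer: 317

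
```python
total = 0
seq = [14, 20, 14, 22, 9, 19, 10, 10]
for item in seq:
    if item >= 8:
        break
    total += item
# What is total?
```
Trace:
  total=0
  total=0, item=14

Final answer: 0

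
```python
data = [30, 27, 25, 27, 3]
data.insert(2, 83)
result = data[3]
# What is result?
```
Trace:
  data=[30, 27, 25, 27, 3]
  data=[30, 27, 83, 25, 27, 3]
  data=[30, 27, 83, 25, 27, 3], result=25

Final answer: 25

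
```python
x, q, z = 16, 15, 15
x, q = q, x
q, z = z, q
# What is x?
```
Trace:
  x=16, q=15, z=15
  x=15, q=16, z=15
  x=15, q=15, z=16

Final answer: 15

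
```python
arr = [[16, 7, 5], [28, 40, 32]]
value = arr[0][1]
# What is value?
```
Trace:
  arr=[[16, 7, 5], [28, 40, 32]]
  arr=[[16, 7, 5], [28, 40, 32]], value=7

Final answer: 7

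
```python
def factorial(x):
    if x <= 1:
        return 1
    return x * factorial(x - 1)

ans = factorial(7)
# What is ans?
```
Call trace:
factorial(x=7)
  factorial(x=6)
    factorial(x=5)
      factorial(x=4)
        factorial(x=3)
          factorial(x=2)
            factorial(x=1)
            -> return 1
          -> return 2
        -> return 6
      -> return 24
    -> return 120
  -> return 720
-> return 5040

Final answer: 5040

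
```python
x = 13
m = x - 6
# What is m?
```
Trace:
  x=13
  x=13, m=7

Final answer: 7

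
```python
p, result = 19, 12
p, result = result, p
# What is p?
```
Trace:
  p=19, result=12
  p=12, result=19

Final answer: 12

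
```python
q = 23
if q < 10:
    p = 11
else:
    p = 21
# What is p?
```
Trace:
  q=23
  q=23, p=21

Final answer: 21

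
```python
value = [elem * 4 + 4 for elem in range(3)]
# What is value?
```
Trace:
  elem=0
  elem=1
  elem=2
  value=[4, 8, 12]

Final answer: [4, 8, 12]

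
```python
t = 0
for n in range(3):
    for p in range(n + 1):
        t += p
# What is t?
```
Trace:
  t=0
  t=0, n=0, p=0
  t=0, n=1, p=0
  t=1, n=1, p=1
  t=1, n=2, p=0
  t=2, n=2, p=1
  t=4, n=2, p=2

Final answer: 4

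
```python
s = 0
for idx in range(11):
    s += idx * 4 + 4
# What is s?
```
Trace:
  s=0
  s=4, idx=0
  s=12, idx=1
  s=24, idx=2
  s=40, idx=3
  s=60, idx=4
  s=84, idx=5
  s=112, idx=6
  s=144, idx=7
  s=180, idx=8
  s=220, idx=9
  s=264, idx=10

Final answer: 264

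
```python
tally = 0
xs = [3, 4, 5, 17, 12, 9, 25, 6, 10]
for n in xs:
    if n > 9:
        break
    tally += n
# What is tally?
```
Trace:
  tally=0
  tally=3, n=3
  tally=7, n=4
  tally=12, n=5
  tally=12, n=17

Final answer: 12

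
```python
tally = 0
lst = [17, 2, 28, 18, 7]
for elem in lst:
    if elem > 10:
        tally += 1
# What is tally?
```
Trace:
  tally=0
  tally=1, elem=17
  tally=1, elem=2
  tally=2, elem=28
  tally=3, elem=18
  tally=3, elem=7

Final answer: 3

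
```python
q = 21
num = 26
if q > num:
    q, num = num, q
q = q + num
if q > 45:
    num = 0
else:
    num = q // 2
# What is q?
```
Trace:
  q=21
  q=21, num=26
  q=21, num=26
  q=47, num=26
  q=47, num=0

Final answer: 47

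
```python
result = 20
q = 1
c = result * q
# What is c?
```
Trace:
  result=20
  result=20, q=1
  result=20, q=1, c=20

Final answer: 20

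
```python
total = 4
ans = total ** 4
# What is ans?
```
Trace:
  total=4
  total=4, ans=256

Final answer: 256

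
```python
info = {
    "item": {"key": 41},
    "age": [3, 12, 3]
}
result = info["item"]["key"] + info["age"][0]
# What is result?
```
Trace:
  info={'item': {'key': 41}, 'age': [3, 12, 3]}
  info={'item': {'key': 41}, 'age': [3, 12, 3]}, result=44

Final answer: 44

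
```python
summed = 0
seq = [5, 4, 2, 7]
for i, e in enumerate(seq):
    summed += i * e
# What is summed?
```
Trace:
  summed=0
  summed=0, i=0, e=5
  summed=4, i=1, e=4
  summed=8, i=2, e=2
  summed=29, i=3, e=7

Final answer: 29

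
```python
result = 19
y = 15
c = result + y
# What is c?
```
Trace:
  result=19
  result=19, y=15
  result=19, y=15, c=34

Final answer: 34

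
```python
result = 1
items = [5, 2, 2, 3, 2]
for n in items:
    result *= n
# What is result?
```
Trace:
  result=1
  result=5, n=5
  result=10, n=2
  result=20, n=2
  result=60, n=3
  result=120, n=2

Final answer: 120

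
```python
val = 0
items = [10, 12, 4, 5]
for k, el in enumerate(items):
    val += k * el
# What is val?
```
Trace:
  val=0
  val=0, k=0, el=10
  val=12, k=1, el=12
  val=20, k=2, el=4
  val=35, k=3, el=5

Final answer: 35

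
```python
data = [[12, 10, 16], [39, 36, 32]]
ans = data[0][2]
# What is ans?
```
Trace:
  data=[[12, 10, 16], [39, 36, 32]]
  data=[[12, 10, 16], [39, 36, 32]], ans=16

Final answer: 16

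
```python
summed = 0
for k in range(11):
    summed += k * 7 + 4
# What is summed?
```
Trace:
  summed=0
  summed=4, k=0
  summed=15, k=1
  summed=33, k=2
  summed=58, k=3
  summed=90, k=4
  summed=129, k=5
  summed=175, k=6
  summed=228, k=7
  summed=288, k=8
  summed=355, k=9
  summed=429, k=10

Final answer: 429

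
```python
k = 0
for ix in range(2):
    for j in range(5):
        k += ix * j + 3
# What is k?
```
Trace:
  k=0
  k=3, ix=0, j=0
  k=6, ix=0, j=1
  k=9, ix=0, j=2
  k=12, ix=0, j=3
  k=15, ix=0, j=4
  k=18, ix=1, j=0
  k=22, ix=1, j=1
  k=27, ix=1, j=2
  k=33, ix=1, j=3
  k=40, ix=1, j=4

Final answer: 40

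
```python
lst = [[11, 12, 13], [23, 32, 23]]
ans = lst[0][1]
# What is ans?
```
Trace:
  lst=[[11, 12, 13], [23, 32, 23]]
  lst=[[11, 12, 13], [23, 32, 23]], ans=12

Final answer: 12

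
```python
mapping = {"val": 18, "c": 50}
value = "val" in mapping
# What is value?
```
Trace:
  mapping={'val': 18, 'c': 50}
  mapping={'val': 18, 'c': 50}, value=True

Final answer: True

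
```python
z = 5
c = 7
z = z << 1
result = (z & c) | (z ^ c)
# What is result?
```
Trace:
  z=5
  z=5, c=7
  z=10, c=7
  z=10, c=7, result=15

Final answer: 15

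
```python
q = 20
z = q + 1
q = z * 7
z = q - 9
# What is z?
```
Trace:
  q=20
  q=20, z=21
  q=147, z=21
  q=147, z=138

Final answer: 138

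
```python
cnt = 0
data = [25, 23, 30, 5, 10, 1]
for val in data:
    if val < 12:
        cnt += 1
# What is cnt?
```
Trace:
  cnt=0
  cnt=0, val=25
  cnt=0, val=23
  cnt=0, val=30
  cnt=1, val=5
  cnt=2, val=10
  cnt=3, val=1

Final answer: 3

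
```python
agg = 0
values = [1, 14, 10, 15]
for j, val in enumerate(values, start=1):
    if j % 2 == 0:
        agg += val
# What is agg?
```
Trace:
  agg=0
  agg=0, j=1, val=1
  agg=14, j=2, val=14
  agg=14, j=3, val=10
  agg=29, j=4, val=15

Final answer: 29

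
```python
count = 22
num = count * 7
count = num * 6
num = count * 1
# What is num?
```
Trace:
  count=22
  count=22, num=154
  count=924, num=154
  count=924, num=924

Final answer: 924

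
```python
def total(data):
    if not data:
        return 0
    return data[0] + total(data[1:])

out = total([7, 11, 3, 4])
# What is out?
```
Call trace:
total(data=[7, 11, 3, 4])
  total(data=[11, 3, 4])
    total(data=[3, 4])
      total(data=[4])
        total(data=[])
        -> return 0
      -> return 4
    -> return 7
  -> return 18
-> return 25

Final answer: 25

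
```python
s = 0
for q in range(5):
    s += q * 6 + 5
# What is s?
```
Trace:
  s=0
  s=5, q=0
  s=16, q=1
  s=33, q=2
  s=56, q=3
  s=85, q=4

Final answer: 85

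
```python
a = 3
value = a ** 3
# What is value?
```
Trace:
  a=3
  a=3, value=27

Final answer: 27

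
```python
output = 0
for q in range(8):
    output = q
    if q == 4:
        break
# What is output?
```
Trace:
  output=0
  output=0, q=0
  output=1, q=1
  output=2, q=2
  output=3, q=3
  output=4, q=4

Final answer: 4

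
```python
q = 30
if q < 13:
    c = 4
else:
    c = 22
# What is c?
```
Trace:
  q=30
  q=30, c=22

Final answer: 22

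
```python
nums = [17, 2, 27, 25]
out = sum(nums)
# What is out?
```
Trace:
  nums=[17, 2, 27, 25]
  nums=[17, 2, 27, 25], out=71

Final answer: 71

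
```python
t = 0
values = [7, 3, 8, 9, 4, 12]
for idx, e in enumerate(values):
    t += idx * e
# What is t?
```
Trace:
  t=0
  t=0, idx=0, e=7
  t=3, idx=1, e=3
  t=19, idx=2, e=8
  t=46, idx=3, e=9
  t=62, idx=4, e=4
  t=122, idx=5, e=12

Final answer: 122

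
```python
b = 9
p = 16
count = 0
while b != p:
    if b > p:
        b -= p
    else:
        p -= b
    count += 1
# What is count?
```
Trace:
  b=9
  b=9, p=16
  b=9, p=16, count=0
  b=9, p=7, count=1
  b=2, p=7, count=2
  b=2, p=5, count=3
  b=2, p=3, count=4
  b=2, p=1, count=5
  b=1, p=1, count=6

Final answer: 6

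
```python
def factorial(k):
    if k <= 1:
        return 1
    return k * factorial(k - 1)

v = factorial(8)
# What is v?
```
Call trace:
factorial(k=8)
  factorial(k=7)
    factorial(k=6)
      factorial(k=5)
        factorial(k=4)
          factorial(k=3)
            factorial(k=2)
              factorial(k=1)
              -> return 1
            -> return 2
          -> return 6
        -> return 24
      -> return 120
    -> return 720
  -> return 5040
-> return 40320

Final answer: 40320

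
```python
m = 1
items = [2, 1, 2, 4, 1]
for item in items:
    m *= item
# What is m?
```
Trace:
  m=1
  m=2, item=2
  m=2, item=1
  m=4, item=2
  m=16, item=4
  m=16, item=1

Final answer: 16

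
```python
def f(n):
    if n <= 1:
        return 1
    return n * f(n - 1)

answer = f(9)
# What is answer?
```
Call trace:
f(n=9)
  f(n=8)
    f(n=7)
      f(n=6)
        f(n=5)
          f(n=4)
            f(n=3)
              f(n=2)
                f(n=1)
                -> return 1
              -> return 2
            -> return 6
          -> return 24
        -> return 120
      -> return 720
    -> return 5040
  -> return 40320
-> return 362880

Final answer: 362880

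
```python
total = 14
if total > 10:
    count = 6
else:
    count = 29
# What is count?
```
Trace:
  total=14
  total=14, count=6

Final answer: 6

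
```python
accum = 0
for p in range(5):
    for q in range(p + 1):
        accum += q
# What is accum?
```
Trace:
  accum=0
  accum=0, p=0, q=0
  accum=0, p=1, q=0
  accum=1, p=1, q=1
  accum=1, p=2, q=0
  accum=2, p=2, q=1
  accum=4, p=2, q=2
  accum=4, p=3, q=0
  accum=5, p=3, q=1
  accum=7, p=3, q=2
  accum=10, p=3, q=3
  accum=10, p=4, q=0
  accum=11, p=4, q=1
  accum=13, p=4, q=2
  accum=16, p=4, q=3
  accum=20, p=4, q=4

Final answer: 20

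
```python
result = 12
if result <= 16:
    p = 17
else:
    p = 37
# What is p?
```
Trace:
  result=12
  result=12, p=17

Final answer: 17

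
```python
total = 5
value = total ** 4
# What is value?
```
Trace:
  total=5
  total=5, value=625

Final answer: 625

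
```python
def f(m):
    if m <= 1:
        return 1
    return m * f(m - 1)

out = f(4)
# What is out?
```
Call trace:
f(m=4)
  f(m=3)
    f(m=2)
      f(m=1)
      -> return 1
    -> return 2
  -> return 6
-> return 24

Final answer: 24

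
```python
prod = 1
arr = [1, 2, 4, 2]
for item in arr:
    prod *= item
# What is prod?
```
Trace:
  prod=1
  prod=1, item=1
  prod=2, item=2
  prod=8, item=4
  prod=16, item=2

Final answer: 16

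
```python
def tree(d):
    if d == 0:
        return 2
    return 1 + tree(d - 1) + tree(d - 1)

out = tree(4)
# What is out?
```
Call trace (a repeated sub-call is expanded the first time; later identical calls just restate its return value):
tree(d=4)
  tree(d=3)
    tree(d=2)
      tree(d=1)
        tree(d=0)
        -> return 2
        tree(d=0)
        -> return 2
      -> return 5
      tree(d=1) -> return 5  (same call as traced above)
    -> return 11
    tree(d=2) -> return 11  (same call as traced above)
  -> return 23
  tree(d=3) -> return 23  (same call as traced above)
-> return 47

Final answer: 47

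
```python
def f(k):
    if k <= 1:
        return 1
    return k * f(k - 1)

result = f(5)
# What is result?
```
Call trace:
f(k=5)
  f(k=4)
    f(k=3)
      f(k=2)
        f(k=1)
        -> return 1
      -> return 2
    -> return 6
  -> return 24
-> return 120

Final answer: 120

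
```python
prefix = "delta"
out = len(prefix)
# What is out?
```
Trace:
  prefix='delta'
  prefix='delta', out=5

Final answer: 5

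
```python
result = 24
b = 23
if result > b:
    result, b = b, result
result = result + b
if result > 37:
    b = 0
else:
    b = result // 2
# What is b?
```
Trace:
  result=24
  result=24, b=23
  result=23, b=24
  result=47, b=24
  result=47, b=0

Final answer: 0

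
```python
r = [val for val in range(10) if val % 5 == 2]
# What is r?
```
Trace:
  val=0
  val=1
  val=2
  val=3
  val=4
  val=5
  val=6
  val=7
  val=8
  val=9
  r=[2, 7]

Final answer: [2, 7]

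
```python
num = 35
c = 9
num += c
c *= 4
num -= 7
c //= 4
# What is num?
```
Trace:
  num=35
  num=35, c=9
  num=44, c=9
  num=44, c=36
  num=37, c=36
  num=37, c=9

Final answer: 37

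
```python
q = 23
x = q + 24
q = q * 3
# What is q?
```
Trace:
  q=23
  q=23, x=47
  q=69, x=47

Final answer: 69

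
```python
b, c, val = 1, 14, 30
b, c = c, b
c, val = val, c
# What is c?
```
Trace:
  b=1, c=14, val=30
  b=14, c=1, val=30
  b=14, c=30, val=1

Final answer: 30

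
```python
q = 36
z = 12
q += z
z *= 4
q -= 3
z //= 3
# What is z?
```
Trace:
  q=36
  q=36, z=12
  q=48, z=12
  q=48, z=48
  q=45, z=48
  q=45, z=16

Final answer: 16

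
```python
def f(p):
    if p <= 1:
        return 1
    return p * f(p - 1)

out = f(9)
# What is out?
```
Call trace:
f(p=9)
  f(p=8)
    f(p=7)
      f(p=6)
        f(p=5)
          f(p=4)
            f(p=3)
              f(p=2)
                f(p=1)
                -> return 1
              -> return 2
            -> return 6
          -> return 24
        -> return 120
      -> return 720
    -> return 5040
  -> return 40320
-> return 362880

Final answer: 362880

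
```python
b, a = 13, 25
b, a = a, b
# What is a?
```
Trace:
  b=13, a=25
  b=25, a=13

Final answer: 13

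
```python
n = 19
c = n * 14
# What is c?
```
Trace:
  n=19
  n=19, c=266

Final answer: 266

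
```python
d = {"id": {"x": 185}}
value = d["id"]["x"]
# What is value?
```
Trace:
  d={'id': {'x': 185}}
  d={'id': {'x': 185}}, value=185

Final answer: 185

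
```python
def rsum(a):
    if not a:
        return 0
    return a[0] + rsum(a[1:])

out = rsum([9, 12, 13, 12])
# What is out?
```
Call trace:
rsum(a=[9, 12, 13, 12])
  rsum(a=[12, 13, 12])
    rsum(a=[13, 12])
      rsum(a=[12])
        rsum(a=[])
        -> return 0
      -> return 12
    -> return 25
  -> return 37
-> return 46

Final answer: 46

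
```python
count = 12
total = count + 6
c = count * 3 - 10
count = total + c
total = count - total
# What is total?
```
Trace:
  count=12
  count=12, total=18
  count=12, total=18, c=26
  count=44, total=18, c=26
  count=44, total=26, c=26

Final answer: 26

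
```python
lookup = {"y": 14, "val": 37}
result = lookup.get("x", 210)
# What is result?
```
Trace:
  lookup={'y': 14, 'val': 37}
  lookup={'y': 14, 'val': 37}, result=210

Final answer: 210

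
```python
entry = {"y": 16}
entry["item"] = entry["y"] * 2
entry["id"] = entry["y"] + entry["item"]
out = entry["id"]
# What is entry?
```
Trace:
  entry={'y': 16}
  entry={'y': 16, 'item': 32}
  entry={'y': 16, 'item': 32, 'id': 48}
  entry={'y': 16, 'item': 32, 'id': 48}, out=48

Final answer: {'y': 16, 'item': 32, 'id': 48}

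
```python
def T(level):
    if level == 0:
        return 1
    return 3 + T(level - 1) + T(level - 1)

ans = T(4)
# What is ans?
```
Call trace (a repeated sub-call is expanded the first time; later identical calls just restate its return value):
T(level=4)
  T(level=3)
    T(level=2)
      T(level=1)
        T(level=0)
        -> return 1
        T(level=0)
        -> return 1
      -> return 5
      T(level=1) -> return 5  (same call as traced above)
    -> return 13
    T(level=2) -> return 13  (same call as traced above)
  -> return 29
  T(level=3) -> return 29  (same call as traced above)
-> return 61

Final answer: 61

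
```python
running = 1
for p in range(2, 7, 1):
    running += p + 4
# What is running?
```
Trace:
  running=1
  running=7, p=2
  running=14, p=3
  running=22, p=4
  running=31, p=5
  running=41, p=6

Final answer: 41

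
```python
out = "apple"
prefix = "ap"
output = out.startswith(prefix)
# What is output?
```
Trace:
  out='apple'
  out='apple', prefix='ap'
  out='apple', prefix='ap', output=True

Final answer: True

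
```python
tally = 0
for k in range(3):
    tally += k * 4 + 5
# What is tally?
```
Trace:
  tally=0
  tally=5, k=0
  tally=14, k=1
  tally=27, k=2

Final answer: 27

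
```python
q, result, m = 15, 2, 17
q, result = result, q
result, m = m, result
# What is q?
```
Trace:
  q=15, result=2, m=17
  q=2, result=15, m=17
  q=2, result=17, m=15

Final answer: 2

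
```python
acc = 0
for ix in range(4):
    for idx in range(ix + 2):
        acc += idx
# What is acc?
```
Trace:
  acc=0
  acc=0, ix=0, idx=0
  acc=1, ix=0, idx=1
  acc=1, ix=1, idx=0
  acc=2, ix=1, idx=1
  acc=4, ix=1, idx=2
  acc=4, ix=2, idx=0
  acc=5, ix=2, idx=1
  acc=7, ix=2, idx=2
  acc=10, ix=2, idx=3
  acc=10, ix=3, idx=0
  acc=11, ix=3, idx=1
  acc=13, ix=3, idx=2
  acc=16, ix=3, idx=3
  acc=20, ix=3, idx=4

Final answer: 20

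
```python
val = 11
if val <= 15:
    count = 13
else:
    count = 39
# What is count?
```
Trace:
  val=11
  val=11, count=13

Final answer: 13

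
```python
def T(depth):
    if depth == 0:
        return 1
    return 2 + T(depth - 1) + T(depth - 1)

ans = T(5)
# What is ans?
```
Call trace (a repeated sub-call is expanded the first time; later identical calls just restate its return value):
T(depth=5)
  T(depth=4)
    T(depth=3)
      T(depth=2)
        T(depth=1)
          T(depth=0)
          -> return 1
          T(depth=0)
          -> return 1
        -> return 4
        T(depth=1) -> return 4  (same call as traced above)
      -> return 10
      T(depth=2) -> return 10  (same call as traced above)
    -> return 22
    T(depth=3) -> return 22  (same call as traced above)
  -> return 46
  T(depth=4) -> return 46  (same call as traced above)
-> return 94

Final answer: 94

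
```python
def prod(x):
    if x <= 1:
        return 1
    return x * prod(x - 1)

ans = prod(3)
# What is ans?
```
Call trace:
prod(x=3)
  prod(x=2)
    prod(x=1)
    -> return 1
  -> return 2
-> return 6

Final answer: 6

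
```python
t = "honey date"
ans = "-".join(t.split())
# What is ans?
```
Trace:
  t='honey date'
  t='honey date', ans='honey-date'

Final answer: 'honey-date'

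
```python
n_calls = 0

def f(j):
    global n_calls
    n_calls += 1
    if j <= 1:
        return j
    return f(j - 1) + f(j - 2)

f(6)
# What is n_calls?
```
Call trace (a repeated sub-call is expanded the first time; later identical calls just restate its return value):
f(j=6)
  f(j=5)
    f(j=4)
      f(j=3)
        f(j=2)
          f(j=1)
          -> return 1
          f(j=0)
          -> return 0
        -> return 1
        f(j=1)
        -> return 1
      -> return 2
      f(j=2) -> return 1  (same call as traced above)
    -> return 3
    f(j=3) -> return 2  (same call as traced above)
  -> return 5
  f(j=4) -> return 3  (same call as traced above)
-> return 8

n_calls is incremented once per call, so count the calls in each subtree. Let C(j) = number of calls made by f(j).
C(0) = C(1) = 1 (base case, no recursion); C(j) = 1 + C(j - 1) + C(j - 2) otherwise.
C(2) = 1 + C(1) + C(0) = 1 + 1 + 1 = 3
C(3) = 1 + C(2) + C(1) = 1 + 3 + 1 = 5
C(4) = 1 + C(3) + C(2) = 1 + 5 + 3 = 9
C(5) = 1 + C(4) + C(3) = 1 + 9 + 5 = 15
C(6) = 1 + C(5) + C(4) = 1 + 15 + 9 = 25
n_calls = C(6) = 25

Final answer: 25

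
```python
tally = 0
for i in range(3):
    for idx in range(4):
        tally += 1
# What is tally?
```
Trace:
  tally=0
  tally=1, i=0, idx=0
  tally=2, i=0, idx=1
  tally=3, i=0, idx=2
  tally=4, i=0, idx=3
  tally=5, i=1, idx=0
  tally=6, i=1, idx=1
  tally=7, i=1, idx=2
  tally=8, i=1, idx=3
  tally=9, i=2, idx=0
  tally=10, i=2, idx=1
  tally=11, i=2, idx=2
  tally=12, i=2, idx=3

Final answer: 12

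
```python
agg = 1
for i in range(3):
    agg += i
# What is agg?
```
Trace:
  agg=1
  agg=1, i=0
  agg=2, i=1
  agg=4, i=2

Final answer: 4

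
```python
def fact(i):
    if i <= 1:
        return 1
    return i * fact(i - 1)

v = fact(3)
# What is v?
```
Call trace:
fact(i=3)
  fact(i=2)
    fact(i=1)
    -> return 1
  -> return 2
-> return 6

Final answer: 6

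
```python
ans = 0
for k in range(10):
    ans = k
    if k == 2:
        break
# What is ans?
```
Trace:
  ans=0
  ans=0, k=0
  ans=1, k=1
  ans=2, k=2

Final answer: 2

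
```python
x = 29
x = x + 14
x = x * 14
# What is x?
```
Trace:
  x=29
  x=43
  x=602

Final answer: 602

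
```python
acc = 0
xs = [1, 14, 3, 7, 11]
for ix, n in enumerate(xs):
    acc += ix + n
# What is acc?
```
Trace:
  acc=0
  acc=1, ix=0, n=1
  acc=16, ix=1, n=14
  acc=21, ix=2, n=3
  acc=31, ix=3, n=7
  acc=46, ix=4, n=11

Final answer: 46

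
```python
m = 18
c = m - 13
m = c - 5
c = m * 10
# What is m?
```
Trace:
  m=18
  m=18, c=5
  m=0, c=5
  m=0, c=0

Final answer: 0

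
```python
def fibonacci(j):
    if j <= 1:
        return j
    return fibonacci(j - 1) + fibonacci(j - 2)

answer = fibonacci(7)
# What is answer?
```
Call trace (a repeated sub-call is expanded the first time; later identical calls just restate its return value):
fibonacci(j=7)
  fibonacci(j=6)
    fibonacci(j=5)
      fibonacci(j=4)
        fibonacci(j=3)
          fibonacci(j=2)
            fibonacci(j=1)
            -> return 1
            fibonacci(j=0)
            -> return 0
          -> return 1
          fibonacci(j=1)
          -> return 1
        -> return 2
        fibonacci(j=2) -> return 1  (same call as traced above)
      -> return 3
      fibonacci(j=3) -> return 2  (same call as traced above)
    -> return 5
    fibonacci(j=4) -> return 3  (same call as traced above)
  -> return 8
  fibonacci(j=5) -> return 5  (same call as traced above)
-> return 13

Final answer: 13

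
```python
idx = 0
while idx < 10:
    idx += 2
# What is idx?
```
Trace:
  idx=0
  idx=2
  idx=4
  idx=6
  idx=8
  idx=10

Final answer: 10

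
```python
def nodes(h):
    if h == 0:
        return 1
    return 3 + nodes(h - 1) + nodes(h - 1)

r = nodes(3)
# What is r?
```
Call trace (a repeated sub-call is expanded the first time; later identical calls just restate its return value):
nodes(h=3)
  nodes(h=2)
    nodes(h=1)
      nodes(h=0)
      -> return 1
      nodes(h=0)
      -> return 1
    -> return 5
    nodes(h=1) -> return 5  (same call as traced above)
  -> return 13
  nodes(h=2) -> return 13  (same call as traced above)
-> return 29

Final answer: 29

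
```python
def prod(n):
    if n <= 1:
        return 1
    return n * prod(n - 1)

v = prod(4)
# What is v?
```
Call trace:
prod(n=4)
  prod(n=3)
    prod(n=2)
      prod(n=1)
      -> return 1
    -> return 2
  -> return 6
-> return 24

Final answer: 24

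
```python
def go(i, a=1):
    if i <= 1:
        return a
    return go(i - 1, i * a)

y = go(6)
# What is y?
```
Call trace:
go(i=6, a=1)
  go(i=5, a=6)
    go(i=4, a=30)
      go(i=3, a=120)
        go(i=2, a=360)
          go(i=1, a=720)
          -> return 720
        -> return 720
      -> return 720
    -> return 720
  -> return 720
-> return 720

Final answer: 720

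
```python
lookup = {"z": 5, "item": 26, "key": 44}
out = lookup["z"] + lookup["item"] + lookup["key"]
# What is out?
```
Trace:
  lookup={'z': 5, 'item': 26, 'key': 44}
  lookup={'z': 5, 'item': 26, 'key': 44}, out=75

Final answer: 75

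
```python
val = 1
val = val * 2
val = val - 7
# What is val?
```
Trace:
  val=1
  val=2
  val=-5

Final answer: -5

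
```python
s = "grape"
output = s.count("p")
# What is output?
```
Trace:
  s='grape'
  s='grape', output=1

Final answer: 1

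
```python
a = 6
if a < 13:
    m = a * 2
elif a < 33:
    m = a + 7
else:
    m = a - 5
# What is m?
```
Trace:
  a=6
  a=6, m=12

Final answer: 12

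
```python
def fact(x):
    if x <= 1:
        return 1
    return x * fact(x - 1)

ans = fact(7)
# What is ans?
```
Call trace:
fact(x=7)
  fact(x=6)
    fact(x=5)
      fact(x=4)
        fact(x=3)
          fact(x=2)
            fact(x=1)
            -> return 1
          -> return 2
        -> return 6
      -> return 24
    -> return 120
  -> return 720
-> return 5040

Final answer: 5040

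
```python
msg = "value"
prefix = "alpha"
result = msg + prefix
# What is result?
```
Trace:
  msg='value'
  msg='value', prefix='alpha'
  msg='value', prefix='alpha', result='valuealpha'

Final answer: 'valuealpha'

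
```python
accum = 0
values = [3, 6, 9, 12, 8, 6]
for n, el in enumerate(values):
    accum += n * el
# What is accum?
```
Trace:
  accum=0
  accum=0, n=0, el=3
  accum=6, n=1, el=6
  accum=24, n=2, el=9
  accum=60, n=3, el=12
  accum=92, n=4, el=8
  accum=122, n=5, el=6

Final answer: 122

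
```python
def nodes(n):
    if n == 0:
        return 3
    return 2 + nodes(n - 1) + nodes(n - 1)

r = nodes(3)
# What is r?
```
Call trace (a repeated sub-call is expanded the first time; later identical calls just restate its return value):
nodes(n=3)
  nodes(n=2)
    nodes(n=1)
      nodes(n=0)
      -> return 3
      nodes(n=0)
      -> return 3
    -> return 8
    nodes(n=1) -> return 8  (same call as traced above)
  -> return 18
  nodes(n=2) -> return 18  (same call as traced above)
-> return 38

Final answer: 38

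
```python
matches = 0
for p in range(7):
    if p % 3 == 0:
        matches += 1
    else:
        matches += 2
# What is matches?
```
Trace:
  matches=0
  matches=1, p=0
  matches=3, p=1
  matches=5, p=2
  matches=6, p=3
  matches=8, p=4
  matches=10, p=5
  matches=11, p=6

Final answer: 11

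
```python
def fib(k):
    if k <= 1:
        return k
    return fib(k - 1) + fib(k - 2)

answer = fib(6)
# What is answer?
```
Call trace (a repeated sub-call is expanded the first time; later identical calls just restate its return value):
fib(k=6)
  fib(k=5)
    fib(k=4)
      fib(k=3)
        fib(k=2)
          fib(k=1)
          -> return 1
          fib(k=0)
          -> return 0
        -> return 1
        fib(k=1)
        -> return 1
      -> return 2
      fib(k=2) -> return 1  (same call as traced above)
    -> return 3
    fib(k=3) -> return 2  (same call as traced above)
  -> return 5
  fib(k=4) -> return 3  (same call as traced above)
-> return 8

Final answer: 8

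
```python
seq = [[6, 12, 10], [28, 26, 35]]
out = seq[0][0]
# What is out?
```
Trace:
  seq=[[6, 12, 10], [28, 26, 35]]
  seq=[[6, 12, 10], [28, 26, 35]], out=6

Final answer: 6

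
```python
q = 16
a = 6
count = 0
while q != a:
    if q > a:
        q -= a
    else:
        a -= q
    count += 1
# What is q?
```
Trace:
  q=16
  q=16, a=6
  q=16, a=6, count=0
  q=10, a=6, count=1
  q=4, a=6, count=2
  q=4, a=2, count=3
  q=2, a=2, count=4

Final answer: 2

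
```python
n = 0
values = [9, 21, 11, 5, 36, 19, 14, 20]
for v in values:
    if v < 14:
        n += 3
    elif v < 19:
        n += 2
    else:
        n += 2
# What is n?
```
Trace:
  n=0
  n=3, v=9
  n=5, v=21
  n=8, v=11
  n=11, v=5
  n=13, v=36
  n=15, v=19
  n=17, v=14
  n=19, v=20

Final answer: 19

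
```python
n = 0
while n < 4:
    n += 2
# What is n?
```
Trace:
  n=0
  n=2
  n=4

Final answer: 4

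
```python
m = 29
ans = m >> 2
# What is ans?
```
Trace:
  m=29
  m=29, ans=7

Final answer: 7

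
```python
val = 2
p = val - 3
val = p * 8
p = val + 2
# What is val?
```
Trace:
  val=2
  val=2, p=-1
  val=-8, p=-1
  val=-8, p=-6

Final answer: -8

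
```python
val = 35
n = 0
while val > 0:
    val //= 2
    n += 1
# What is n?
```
Trace:
  val=35
  val=35, n=0
  val=17, n=1
  val=8, n=2
  val=4, n=3
  val=2, n=4
  val=1, n=5
  val=0, n=6

Final answer: 6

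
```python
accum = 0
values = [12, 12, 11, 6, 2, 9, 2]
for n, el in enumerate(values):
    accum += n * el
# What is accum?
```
Trace:
  accum=0
  accum=0, n=0, el=12
  accum=12, n=1, el=12
  accum=34, n=2, el=11
  accum=52, n=3, el=6
  accum=60, n=4, el=2
  accum=105, n=5, el=9
  accum=117, n=6, el=2

Final answer: 117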